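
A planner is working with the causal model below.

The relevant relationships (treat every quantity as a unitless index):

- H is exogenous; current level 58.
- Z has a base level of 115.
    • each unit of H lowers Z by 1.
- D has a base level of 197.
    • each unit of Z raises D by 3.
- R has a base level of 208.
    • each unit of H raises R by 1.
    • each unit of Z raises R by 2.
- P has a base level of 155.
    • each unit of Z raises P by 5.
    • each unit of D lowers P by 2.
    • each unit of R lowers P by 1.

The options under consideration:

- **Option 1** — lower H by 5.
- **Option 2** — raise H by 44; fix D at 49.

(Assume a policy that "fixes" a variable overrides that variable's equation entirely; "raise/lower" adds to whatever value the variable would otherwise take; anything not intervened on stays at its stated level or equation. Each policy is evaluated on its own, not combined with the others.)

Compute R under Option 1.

Option 1 (H − 5):
  H = 58 − 5 = 53
  Z = 115 − 53 = 62
  R = 208 + 53 + 2·62 = 385

385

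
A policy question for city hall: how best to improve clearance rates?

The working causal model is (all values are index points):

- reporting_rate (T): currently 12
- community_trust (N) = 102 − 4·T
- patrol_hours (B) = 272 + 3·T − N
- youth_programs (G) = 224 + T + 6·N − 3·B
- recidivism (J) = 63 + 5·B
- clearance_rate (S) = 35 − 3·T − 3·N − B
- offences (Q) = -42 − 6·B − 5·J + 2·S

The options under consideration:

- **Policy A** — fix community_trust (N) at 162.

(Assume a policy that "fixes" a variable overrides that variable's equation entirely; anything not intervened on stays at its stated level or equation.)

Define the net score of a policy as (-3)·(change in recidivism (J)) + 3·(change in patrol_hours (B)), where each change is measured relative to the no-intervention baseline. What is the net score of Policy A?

Baseline:
  T = 12
  N = 102 − 4·12 = 54
  B = 272 + 3·12 − 54 = 254
  J = 63 + 5·254 = 1333
Policy A (N := 162):
  T = 12
  N = 162
  B = 272 + 3·12 − 162 = 146
  J = 63 + 5·146 = 793
ΔJ = 793 − 1333 = -540; ΔB = 146 − 254 = -108
Score = (-3)·(-540) + 3·(-108) = 1296

1296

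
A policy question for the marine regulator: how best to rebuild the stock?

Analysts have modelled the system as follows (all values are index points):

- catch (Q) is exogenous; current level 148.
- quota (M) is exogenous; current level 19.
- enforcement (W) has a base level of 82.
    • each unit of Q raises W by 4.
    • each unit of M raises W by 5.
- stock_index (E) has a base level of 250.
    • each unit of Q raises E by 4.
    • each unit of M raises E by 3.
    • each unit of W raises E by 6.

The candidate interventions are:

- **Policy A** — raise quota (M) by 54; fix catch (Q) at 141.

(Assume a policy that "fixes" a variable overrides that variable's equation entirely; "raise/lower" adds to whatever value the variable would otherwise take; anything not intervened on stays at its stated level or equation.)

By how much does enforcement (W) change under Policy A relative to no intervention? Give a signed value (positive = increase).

242

Baseline:
  Q = 148
  M = 19
  W = 82 + 4·148 + 5·19 = 769
Policy A (M + 54, Q := 141):
  Q = 141
  M = 19 + 54 = 73
  W = 82 + 4·141 + 5·73 = 1011
Change in W: 1011 − 769 = 242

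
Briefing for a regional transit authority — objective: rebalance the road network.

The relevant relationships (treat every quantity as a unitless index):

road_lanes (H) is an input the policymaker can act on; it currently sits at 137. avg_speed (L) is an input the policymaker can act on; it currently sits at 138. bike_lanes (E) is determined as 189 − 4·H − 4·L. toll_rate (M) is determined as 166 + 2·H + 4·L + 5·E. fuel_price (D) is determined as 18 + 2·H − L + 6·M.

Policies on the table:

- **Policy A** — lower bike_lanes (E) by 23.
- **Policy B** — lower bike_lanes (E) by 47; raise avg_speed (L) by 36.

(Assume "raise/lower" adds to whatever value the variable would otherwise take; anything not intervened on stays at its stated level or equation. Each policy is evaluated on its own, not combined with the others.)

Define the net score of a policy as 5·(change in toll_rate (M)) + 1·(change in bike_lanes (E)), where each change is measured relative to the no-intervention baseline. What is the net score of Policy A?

Baseline:
  H = 137
  L = 138
  E = 189 − 4·137 − 4·138 = -911
  M = 166 + 2·137 + 4·138 + 5·(-911) = -3563
Policy A (E − 23):
  H = 137
  L = 138
  E = 189 − 4·137 − 4·138 (−23 from intervention) = -934
  M = 166 + 2·137 + 4·138 + 5·(-934) = -3678
ΔM = -3678 − (-3563) = -115; ΔE = -934 − (-911) = -23
Score = 5·(-115) + 1·(-23) = -598

-598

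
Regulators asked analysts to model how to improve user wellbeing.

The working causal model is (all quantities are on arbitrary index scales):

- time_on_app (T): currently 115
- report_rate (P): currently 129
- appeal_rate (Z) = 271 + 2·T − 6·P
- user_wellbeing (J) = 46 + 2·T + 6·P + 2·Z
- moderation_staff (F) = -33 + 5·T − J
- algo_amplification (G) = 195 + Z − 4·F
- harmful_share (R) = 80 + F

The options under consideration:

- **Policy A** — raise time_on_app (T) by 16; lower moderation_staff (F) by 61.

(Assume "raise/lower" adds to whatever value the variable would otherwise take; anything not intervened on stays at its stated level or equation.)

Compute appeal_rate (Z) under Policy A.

-241

Policy A (T + 16, F − 61):
  T = 115 + 16 = 131
  P = 129
  Z = 271 + 2·131 − 6·129 = -241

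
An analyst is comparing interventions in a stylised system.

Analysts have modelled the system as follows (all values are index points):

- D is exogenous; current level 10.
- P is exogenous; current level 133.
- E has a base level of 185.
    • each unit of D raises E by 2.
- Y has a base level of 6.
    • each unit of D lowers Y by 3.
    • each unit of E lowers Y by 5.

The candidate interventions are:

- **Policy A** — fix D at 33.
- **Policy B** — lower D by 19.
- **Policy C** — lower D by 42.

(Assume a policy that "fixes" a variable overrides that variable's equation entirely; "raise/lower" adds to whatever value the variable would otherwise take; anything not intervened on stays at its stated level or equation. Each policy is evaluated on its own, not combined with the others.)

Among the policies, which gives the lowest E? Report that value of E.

121

Policy A (D := 33):
  D = 33
  E = 185 + 2·33 = 251
Policy B (D − 19):
  D = 10 − 19 = -9
  E = 185 + 2·(-9) = 167
Policy C (D − 42):
  D = 10 − 42 = -32
  E = 185 + 2·(-32) = 121
Comparing — Policy A: E=251, Policy B: E=167, Policy C: E=121. Lowest is 121 (Policy C).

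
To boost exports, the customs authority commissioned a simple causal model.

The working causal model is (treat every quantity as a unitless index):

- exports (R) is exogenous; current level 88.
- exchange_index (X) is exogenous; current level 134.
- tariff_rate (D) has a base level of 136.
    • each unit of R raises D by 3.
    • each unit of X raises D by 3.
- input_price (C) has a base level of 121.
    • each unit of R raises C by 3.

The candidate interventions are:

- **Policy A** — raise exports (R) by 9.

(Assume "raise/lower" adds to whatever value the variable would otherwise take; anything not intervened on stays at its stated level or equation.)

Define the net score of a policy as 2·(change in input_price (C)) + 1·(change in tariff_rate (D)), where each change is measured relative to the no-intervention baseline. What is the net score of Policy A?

81

Baseline:
  R = 88
  X = 134
  D = 136 + 3·88 + 3·134 = 802
  C = 121 + 3·88 = 385
Policy A (R + 9):
  R = 88 + 9 = 97
  X = 134
  D = 136 + 3·97 + 3·134 = 829
  C = 121 + 3·97 = 412
ΔC = 412 − 385 = 27; ΔD = 829 − 802 = 27
Score = 2·27 + 1·27 = 81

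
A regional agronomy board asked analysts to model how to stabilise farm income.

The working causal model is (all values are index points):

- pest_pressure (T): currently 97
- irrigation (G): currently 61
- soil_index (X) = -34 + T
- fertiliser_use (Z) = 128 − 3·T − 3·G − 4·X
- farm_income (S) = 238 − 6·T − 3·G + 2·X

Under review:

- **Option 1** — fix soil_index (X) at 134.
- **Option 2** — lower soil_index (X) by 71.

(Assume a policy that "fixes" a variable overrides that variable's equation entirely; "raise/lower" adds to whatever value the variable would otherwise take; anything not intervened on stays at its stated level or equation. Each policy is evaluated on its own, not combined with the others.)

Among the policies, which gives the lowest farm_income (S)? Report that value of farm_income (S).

-543

Option 1 (X := 134):
  T = 97
  G = 61
  X = 134
  S = 238 − 6·97 − 3·61 + 2·134 = -259
Option 2 (X − 71):
  T = 97
  G = 61
  X = -34 + 97 (−71 from intervention) = -8
  S = 238 − 6·97 − 3·61 + 2·(-8) = -543
Comparing — Option 1: S=-259, Option 2: S=-543. Lowest is -543 (Option 2).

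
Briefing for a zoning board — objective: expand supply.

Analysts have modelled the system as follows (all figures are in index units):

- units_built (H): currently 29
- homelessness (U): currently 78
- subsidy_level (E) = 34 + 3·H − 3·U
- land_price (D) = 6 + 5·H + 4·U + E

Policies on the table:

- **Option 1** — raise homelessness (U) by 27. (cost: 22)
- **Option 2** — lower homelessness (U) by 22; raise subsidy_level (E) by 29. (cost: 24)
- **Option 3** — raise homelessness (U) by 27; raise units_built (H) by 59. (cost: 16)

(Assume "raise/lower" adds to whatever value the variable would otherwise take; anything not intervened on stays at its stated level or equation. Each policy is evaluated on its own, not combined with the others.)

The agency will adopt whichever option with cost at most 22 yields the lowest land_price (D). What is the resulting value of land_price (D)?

Option 1 (U + 27):
  H = 29
  U = 78 + 27 = 105
  E = 34 + 3·29 − 3·105 = -194
  D = 6 + 5·29 + 4·105 + (-194) = 377
Option 3 (U + 27, H + 59):
  H = 29 + 59 = 88
  U = 78 + 27 = 105
  E = 34 + 3·88 − 3·105 = -17
  D = 6 + 5·88 + 4·105 + (-17) = 849
Comparing — Option 1: D=377, Option 3: D=849. Lowest is 377 (Option 1).

377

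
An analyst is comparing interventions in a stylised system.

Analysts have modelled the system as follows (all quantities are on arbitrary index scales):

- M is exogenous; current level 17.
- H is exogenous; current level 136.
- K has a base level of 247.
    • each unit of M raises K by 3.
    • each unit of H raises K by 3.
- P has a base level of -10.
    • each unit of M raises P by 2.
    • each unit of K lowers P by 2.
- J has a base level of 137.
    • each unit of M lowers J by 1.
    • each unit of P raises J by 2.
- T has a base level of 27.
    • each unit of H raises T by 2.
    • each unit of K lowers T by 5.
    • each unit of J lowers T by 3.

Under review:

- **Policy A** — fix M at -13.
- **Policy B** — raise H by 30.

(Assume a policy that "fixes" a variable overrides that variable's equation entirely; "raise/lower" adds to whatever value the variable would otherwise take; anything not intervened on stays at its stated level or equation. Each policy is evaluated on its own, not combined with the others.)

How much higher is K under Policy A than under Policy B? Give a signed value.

Policy A (M := -13):
  M = -13
  H = 136
  K = 247 + 3·(-13) + 3·136 = 616
Policy B (H + 30):
  M = 17
  H = 136 + 30 = 166
  K = 247 + 3·17 + 3·166 = 796
K: 616 − 796 = -180

-180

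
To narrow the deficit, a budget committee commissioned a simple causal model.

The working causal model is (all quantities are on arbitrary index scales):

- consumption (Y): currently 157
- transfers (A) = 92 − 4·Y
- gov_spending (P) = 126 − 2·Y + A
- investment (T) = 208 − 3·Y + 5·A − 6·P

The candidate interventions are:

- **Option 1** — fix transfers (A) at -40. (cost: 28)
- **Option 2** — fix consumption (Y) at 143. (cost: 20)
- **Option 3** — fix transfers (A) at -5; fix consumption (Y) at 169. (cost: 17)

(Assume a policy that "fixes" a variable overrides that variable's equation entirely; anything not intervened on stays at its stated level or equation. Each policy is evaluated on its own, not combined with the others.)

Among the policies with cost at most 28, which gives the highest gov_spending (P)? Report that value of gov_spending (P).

Option 1 (A := -40):
  Y = 157
  A = -40
  P = 126 − 2·157 + (-40) = -228
Option 2 (Y := 143):
  Y = 143
  A = 92 − 4·143 = -480
  P = 126 − 2·143 + (-480) = -640
Option 3 (A := -5, Y := 169):
  Y = 169
  A = -5
  P = 126 − 2·169 + (-5) = -217
Comparing — Option 1: P=-228, Option 2: P=-640, Option 3: P=-217. Highest is -217 (Option 3).

-217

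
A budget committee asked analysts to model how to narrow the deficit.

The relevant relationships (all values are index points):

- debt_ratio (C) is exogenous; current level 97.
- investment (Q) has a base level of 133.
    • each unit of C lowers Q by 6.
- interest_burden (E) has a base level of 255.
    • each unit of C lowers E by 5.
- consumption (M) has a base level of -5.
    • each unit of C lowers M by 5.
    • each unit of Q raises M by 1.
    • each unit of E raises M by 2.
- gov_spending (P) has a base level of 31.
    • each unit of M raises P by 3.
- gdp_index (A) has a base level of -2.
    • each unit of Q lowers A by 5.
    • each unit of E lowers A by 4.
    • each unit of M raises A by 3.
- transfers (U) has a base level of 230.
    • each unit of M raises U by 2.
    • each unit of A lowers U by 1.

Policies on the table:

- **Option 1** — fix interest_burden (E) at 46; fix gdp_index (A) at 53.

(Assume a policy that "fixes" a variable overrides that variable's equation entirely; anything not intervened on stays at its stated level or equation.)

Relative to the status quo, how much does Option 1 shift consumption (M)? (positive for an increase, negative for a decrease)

Baseline:
  C = 97
  Q = 133 − 6·97 = -449
  E = 255 − 5·97 = -230
  M = -5 − 5·97 + (-449) + 2·(-230) = -1399
Option 1 (E := 46, A := 53):
  C = 97
  Q = 133 − 6·97 = -449
  E = 46
  M = -5 − 5·97 + (-449) + 2·46 = -847
Change in M: -847 − (-1399) = 552

552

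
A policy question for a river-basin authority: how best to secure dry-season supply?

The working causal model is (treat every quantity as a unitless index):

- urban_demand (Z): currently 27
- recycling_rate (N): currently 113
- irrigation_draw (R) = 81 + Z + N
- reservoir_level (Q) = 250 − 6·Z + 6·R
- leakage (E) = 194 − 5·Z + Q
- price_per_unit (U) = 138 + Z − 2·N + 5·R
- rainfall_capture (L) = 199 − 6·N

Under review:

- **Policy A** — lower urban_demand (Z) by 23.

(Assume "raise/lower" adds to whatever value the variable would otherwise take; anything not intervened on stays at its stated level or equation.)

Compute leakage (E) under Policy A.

Policy A (Z − 23):
  Z = 27 − 23 = 4
  N = 113
  R = 81 + 4 + 113 = 198
  Q = 250 − 6·4 + 6·198 = 1414
  E = 194 − 5·4 + 1414 = 1588

1588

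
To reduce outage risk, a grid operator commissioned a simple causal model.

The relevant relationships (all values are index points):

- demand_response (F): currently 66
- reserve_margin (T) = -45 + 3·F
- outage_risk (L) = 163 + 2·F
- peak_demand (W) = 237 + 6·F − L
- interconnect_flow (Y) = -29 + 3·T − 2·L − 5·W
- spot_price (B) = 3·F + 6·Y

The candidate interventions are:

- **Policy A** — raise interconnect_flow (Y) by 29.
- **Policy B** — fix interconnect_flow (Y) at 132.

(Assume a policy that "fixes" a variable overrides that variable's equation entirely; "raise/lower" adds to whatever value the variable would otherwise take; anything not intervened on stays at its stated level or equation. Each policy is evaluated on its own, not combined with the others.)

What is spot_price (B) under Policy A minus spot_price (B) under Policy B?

Policy A (Y + 29):
  F = 66
  T = -45 + 3·66 = 153
  L = 163 + 2·66 = 295
  W = 237 + 6·66 − 295 = 338
  Y = -29 + 3·153 − 2·295 − 5·338 (+29 from intervention) = -1821
  B = 0 + 3·66 + 6·(-1821) = -10728
Policy B (Y := 132):
  F = 66
  T = -45 + 3·66 = 153
  L = 163 + 2·66 = 295
  W = 237 + 6·66 − 295 = 338
  Y = 132
  B = 0 + 3·66 + 6·132 = 990
B: -10728 − 990 = -11718

-11718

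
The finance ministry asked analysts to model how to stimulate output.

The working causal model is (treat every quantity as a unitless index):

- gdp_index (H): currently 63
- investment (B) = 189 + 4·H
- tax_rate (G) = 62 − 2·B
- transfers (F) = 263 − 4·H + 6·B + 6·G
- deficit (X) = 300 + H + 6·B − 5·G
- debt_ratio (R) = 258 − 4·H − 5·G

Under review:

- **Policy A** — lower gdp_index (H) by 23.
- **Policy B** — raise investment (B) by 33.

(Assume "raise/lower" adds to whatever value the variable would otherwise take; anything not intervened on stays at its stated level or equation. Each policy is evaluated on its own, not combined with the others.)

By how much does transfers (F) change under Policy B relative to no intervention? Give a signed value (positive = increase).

Baseline:
  H = 63
  B = 189 + 4·63 = 441
  G = 62 − 2·441 = -820
  F = 263 − 4·63 + 6·441 + 6·(-820) = -2263
Policy B (B + 33):
  H = 63
  B = 189 + 4·63 (+33 from intervention) = 474
  G = 62 − 2·474 = -886
  F = 263 − 4·63 + 6·474 + 6·(-886) = -2461
Change in F: -2461 − (-2263) = -198

-198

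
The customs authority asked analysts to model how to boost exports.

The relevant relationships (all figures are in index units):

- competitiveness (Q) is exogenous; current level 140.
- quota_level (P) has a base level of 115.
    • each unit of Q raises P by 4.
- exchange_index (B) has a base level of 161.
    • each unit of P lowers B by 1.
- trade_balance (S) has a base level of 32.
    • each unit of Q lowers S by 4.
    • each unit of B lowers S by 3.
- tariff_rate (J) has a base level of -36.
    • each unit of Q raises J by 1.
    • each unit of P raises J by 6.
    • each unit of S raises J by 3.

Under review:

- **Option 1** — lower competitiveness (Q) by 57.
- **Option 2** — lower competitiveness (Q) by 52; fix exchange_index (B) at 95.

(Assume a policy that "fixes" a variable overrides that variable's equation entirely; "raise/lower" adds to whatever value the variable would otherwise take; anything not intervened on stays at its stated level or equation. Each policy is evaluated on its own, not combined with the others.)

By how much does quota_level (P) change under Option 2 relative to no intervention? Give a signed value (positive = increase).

Baseline:
  Q = 140
  P = 115 + 4·140 = 675
Option 2 (Q − 52, B := 95):
  Q = 140 − 52 = 88
  P = 115 + 4·88 = 467
Change in P: 467 − 675 = -208

-208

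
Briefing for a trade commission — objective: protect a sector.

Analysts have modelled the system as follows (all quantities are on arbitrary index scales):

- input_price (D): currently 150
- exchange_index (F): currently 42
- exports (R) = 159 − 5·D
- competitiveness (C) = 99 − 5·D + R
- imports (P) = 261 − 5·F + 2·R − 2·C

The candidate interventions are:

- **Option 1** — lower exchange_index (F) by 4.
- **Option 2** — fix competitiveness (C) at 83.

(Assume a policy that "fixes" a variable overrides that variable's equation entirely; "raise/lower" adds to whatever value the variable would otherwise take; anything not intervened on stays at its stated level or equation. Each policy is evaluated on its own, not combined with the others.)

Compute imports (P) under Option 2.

Option 2 (C := 83):
  D = 150
  F = 42
  R = 159 − 5·150 = -591
  C = 83
  P = 261 − 5·42 + 2·(-591) − 2·83 = -1297

-1297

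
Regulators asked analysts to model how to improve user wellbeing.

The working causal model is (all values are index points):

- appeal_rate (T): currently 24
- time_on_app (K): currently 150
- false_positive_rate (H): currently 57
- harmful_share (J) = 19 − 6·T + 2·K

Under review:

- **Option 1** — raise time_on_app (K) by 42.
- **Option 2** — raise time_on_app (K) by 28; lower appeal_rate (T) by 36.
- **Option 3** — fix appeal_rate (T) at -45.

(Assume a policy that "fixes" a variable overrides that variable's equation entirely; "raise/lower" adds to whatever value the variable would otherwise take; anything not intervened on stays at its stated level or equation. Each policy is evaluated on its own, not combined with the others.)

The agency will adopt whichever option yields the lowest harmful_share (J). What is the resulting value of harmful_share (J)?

259

Option 1 (K + 42):
  T = 24
  K = 150 + 42 = 192
  J = 19 − 6·24 + 2·192 = 259
Option 2 (K + 28, T − 36):
  T = 24 − 36 = -12
  K = 150 + 28 = 178
  J = 19 − 6·(-12) + 2·178 = 447
Option 3 (T := -45):
  T = -45
  K = 150
  J = 19 − 6·(-45) + 2·150 = 589
Comparing — Option 1: J=259, Option 2: J=447, Option 3: J=589. Lowest is 259 (Option 1).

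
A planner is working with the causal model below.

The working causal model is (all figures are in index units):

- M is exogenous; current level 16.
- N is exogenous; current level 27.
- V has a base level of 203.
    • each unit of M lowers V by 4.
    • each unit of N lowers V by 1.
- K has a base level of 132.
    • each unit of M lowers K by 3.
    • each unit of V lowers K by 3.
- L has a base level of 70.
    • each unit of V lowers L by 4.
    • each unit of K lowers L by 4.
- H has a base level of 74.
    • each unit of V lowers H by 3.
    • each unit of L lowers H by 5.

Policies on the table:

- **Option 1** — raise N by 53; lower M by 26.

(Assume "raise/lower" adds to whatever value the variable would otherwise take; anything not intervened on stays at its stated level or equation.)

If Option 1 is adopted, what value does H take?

Option 1 (N + 53, M − 26):
  M = 16 − 26 = -10
  N = 27 + 53 = 80
  V = 203 − 4·(-10) − 80 = 163
  K = 132 − 3·(-10) − 3·163 = -327
  L = 70 − 4·163 − 4·(-327) = 726
  H = 74 − 3·163 − 5·726 = -4045

-4045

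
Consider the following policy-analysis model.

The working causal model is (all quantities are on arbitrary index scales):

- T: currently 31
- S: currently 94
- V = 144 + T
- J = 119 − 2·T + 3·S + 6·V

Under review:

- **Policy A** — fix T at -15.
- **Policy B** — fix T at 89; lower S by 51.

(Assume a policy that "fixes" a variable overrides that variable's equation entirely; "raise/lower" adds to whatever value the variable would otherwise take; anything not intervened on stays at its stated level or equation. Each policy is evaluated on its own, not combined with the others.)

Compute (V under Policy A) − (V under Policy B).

Policy A (T := -15):
  T = -15
  V = 144 + (-15) = 129
Policy B (T := 89, S − 51):
  T = 89
  V = 144 + 89 = 233
V: 129 − 233 = -104

-104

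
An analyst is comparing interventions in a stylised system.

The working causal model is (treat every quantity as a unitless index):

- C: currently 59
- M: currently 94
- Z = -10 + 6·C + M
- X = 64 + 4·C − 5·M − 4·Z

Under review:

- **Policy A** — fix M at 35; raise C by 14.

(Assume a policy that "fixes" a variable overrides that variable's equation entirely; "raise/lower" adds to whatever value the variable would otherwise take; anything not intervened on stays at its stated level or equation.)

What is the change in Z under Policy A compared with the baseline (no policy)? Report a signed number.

25

Baseline:
  C = 59
  M = 94
  Z = -10 + 6·59 + 94 = 438
Policy A (M := 35, C + 14):
  C = 59 + 14 = 73
  M = 35
  Z = -10 + 6·73 + 35 = 463
Change in Z: 463 − 438 = 25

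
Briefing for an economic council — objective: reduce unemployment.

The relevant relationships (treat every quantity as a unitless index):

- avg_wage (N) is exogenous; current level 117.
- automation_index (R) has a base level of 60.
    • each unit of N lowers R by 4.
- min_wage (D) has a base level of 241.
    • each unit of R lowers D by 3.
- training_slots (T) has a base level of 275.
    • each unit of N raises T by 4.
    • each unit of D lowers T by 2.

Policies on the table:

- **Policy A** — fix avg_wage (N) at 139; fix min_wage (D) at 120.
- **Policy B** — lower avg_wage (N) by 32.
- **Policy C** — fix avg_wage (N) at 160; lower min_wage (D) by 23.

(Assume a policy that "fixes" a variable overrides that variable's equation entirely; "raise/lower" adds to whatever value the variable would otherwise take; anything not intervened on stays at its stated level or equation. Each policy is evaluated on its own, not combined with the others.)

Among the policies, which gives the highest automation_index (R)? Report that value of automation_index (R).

-280

Policy A (N := 139, D := 120):
  N = 139
  R = 60 − 4·139 = -496
Policy B (N − 32):
  N = 117 − 32 = 85
  R = 60 − 4·85 = -280
Policy C (N := 160, D − 23):
  N = 160
  R = 60 − 4·160 = -580
Comparing — Policy A: R=-496, Policy B: R=-280, Policy C: R=-580. Highest is -280 (Policy B).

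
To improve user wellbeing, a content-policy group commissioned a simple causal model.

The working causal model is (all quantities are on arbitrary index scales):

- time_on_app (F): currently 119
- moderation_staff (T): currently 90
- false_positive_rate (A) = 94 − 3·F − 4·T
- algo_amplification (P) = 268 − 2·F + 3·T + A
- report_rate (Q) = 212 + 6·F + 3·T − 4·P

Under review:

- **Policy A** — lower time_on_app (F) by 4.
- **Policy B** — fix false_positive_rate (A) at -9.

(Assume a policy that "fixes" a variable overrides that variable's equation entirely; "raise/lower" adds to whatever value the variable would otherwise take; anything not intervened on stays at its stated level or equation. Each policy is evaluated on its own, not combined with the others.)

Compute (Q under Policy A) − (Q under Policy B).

2352

Policy A (F − 4):
  F = 119 − 4 = 115
  T = 90
  A = 94 − 3·115 − 4·90 = -611
  P = 268 − 2·115 + 3·90 + (-611) = -303
  Q = 212 + 6·115 + 3·90 − 4·(-303) = 2384
Policy B (A := -9):
  F = 119
  T = 90
  A = -9
  P = 268 − 2·119 + 3·90 + (-9) = 291
  Q = 212 + 6·119 + 3·90 − 4·291 = 32
Q: 2384 − 32 = 2352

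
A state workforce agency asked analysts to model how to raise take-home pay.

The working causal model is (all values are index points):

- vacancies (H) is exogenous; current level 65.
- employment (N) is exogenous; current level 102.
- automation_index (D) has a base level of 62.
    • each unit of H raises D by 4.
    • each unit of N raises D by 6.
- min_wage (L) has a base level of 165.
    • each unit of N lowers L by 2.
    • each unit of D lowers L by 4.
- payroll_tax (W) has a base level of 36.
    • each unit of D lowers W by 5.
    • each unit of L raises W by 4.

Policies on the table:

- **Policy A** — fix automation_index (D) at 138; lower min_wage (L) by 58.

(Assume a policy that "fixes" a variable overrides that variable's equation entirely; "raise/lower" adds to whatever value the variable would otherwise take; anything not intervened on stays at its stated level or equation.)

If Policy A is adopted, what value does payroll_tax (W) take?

Policy A (D := 138, L − 58):
  H = 65
  N = 102
  D = 138
  L = 165 − 2·102 − 4·138 (−58 from intervention) = -649
  W = 36 − 5·138 + 4·(-649) = -3250

-3250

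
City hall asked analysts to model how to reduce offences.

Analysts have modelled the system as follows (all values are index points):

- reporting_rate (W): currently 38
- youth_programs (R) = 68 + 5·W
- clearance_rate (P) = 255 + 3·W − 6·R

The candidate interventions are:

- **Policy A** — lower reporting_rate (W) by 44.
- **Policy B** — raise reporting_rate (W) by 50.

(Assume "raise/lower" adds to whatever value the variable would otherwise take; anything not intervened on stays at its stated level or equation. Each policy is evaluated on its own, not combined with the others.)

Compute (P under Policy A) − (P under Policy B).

2538

Policy A (W − 44):
  W = 38 − 44 = -6
  R = 68 + 5·(-6) = 38
  P = 255 + 3·(-6) − 6·38 = 9
Policy B (W + 50):
  W = 38 + 50 = 88
  R = 68 + 5·88 = 508
  P = 255 + 3·88 − 6·508 = -2529
P: 9 − (-2529) = 2538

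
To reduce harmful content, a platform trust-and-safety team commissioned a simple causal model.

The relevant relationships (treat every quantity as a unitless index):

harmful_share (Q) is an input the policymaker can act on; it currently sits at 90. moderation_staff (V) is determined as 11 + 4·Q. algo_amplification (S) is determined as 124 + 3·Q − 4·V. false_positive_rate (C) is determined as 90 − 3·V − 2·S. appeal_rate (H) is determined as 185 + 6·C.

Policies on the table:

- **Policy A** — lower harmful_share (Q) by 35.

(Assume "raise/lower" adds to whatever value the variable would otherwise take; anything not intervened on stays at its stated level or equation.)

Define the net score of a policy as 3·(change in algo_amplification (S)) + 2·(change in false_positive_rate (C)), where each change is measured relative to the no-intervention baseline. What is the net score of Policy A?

385

Baseline:
  Q = 90
  V = 11 + 4·90 = 371
  S = 124 + 3·90 − 4·371 = -1090
  C = 90 − 3·371 − 2·(-1090) = 1157
Policy A (Q − 35):
  Q = 90 − 35 = 55
  V = 11 + 4·55 = 231
  S = 124 + 3·55 − 4·231 = -635
  C = 90 − 3·231 − 2·(-635) = 667
ΔS = -635 − (-1090) = 455; ΔC = 667 − 1157 = -490
Score = 3·455 + 2·(-490) = 385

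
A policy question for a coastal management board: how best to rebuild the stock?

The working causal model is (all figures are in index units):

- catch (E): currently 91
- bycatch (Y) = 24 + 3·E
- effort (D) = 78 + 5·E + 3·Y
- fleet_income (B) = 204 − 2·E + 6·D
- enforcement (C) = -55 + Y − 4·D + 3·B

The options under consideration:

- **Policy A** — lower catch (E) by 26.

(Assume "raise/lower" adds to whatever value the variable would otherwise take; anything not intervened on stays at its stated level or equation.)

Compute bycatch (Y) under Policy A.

Policy A (E − 26):
  E = 91 − 26 = 65
  Y = 24 + 3·65 = 219

219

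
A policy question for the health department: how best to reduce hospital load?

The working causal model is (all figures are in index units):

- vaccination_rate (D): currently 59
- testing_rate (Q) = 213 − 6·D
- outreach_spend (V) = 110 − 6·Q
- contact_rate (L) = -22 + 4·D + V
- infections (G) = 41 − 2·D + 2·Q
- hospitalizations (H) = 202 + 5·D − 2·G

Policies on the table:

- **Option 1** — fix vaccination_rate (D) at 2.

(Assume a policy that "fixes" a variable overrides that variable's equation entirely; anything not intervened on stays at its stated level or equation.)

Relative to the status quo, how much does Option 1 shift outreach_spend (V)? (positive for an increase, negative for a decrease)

Baseline:
  D = 59
  Q = 213 − 6·59 = -141
  V = 110 − 6·(-141) = 956
Option 1 (D := 2):
  D = 2
  Q = 213 − 6·2 = 201
  V = 110 − 6·201 = -1096
Change in V: -1096 − 956 = -2052

-2052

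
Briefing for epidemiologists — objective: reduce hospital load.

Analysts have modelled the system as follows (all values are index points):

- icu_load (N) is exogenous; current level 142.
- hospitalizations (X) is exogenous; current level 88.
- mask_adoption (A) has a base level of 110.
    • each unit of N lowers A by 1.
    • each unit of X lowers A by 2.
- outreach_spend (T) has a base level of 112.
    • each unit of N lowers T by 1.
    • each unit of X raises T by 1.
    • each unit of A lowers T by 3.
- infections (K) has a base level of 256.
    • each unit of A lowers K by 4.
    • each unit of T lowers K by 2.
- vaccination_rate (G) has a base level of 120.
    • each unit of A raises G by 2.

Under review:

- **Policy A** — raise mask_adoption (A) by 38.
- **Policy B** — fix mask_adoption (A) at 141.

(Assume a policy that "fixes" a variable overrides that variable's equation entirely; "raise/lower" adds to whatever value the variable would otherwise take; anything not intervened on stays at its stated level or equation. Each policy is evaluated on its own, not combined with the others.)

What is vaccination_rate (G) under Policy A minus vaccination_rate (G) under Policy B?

Policy A (A + 38):
  N = 142
  X = 88
  A = 110 − 142 − 2·88 (+38 from intervention) = -170
  G = 120 + 2·(-170) = -220
Policy B (A := 141):
  N = 142
  X = 88
  A = 141
  G = 120 + 2·141 = 402
G: -220 − 402 = -622

-622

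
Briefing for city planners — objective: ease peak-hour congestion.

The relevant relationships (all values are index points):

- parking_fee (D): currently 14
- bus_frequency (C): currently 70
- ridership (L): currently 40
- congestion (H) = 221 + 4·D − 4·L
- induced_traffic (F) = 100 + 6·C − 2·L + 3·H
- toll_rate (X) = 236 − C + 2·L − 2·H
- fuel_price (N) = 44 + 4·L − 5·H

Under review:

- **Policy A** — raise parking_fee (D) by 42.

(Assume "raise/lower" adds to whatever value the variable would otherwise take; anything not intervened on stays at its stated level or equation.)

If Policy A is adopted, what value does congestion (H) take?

285

Policy A (D + 42):
  D = 14 + 42 = 56
  L = 40
  H = 221 + 4·56 − 4·40 = 285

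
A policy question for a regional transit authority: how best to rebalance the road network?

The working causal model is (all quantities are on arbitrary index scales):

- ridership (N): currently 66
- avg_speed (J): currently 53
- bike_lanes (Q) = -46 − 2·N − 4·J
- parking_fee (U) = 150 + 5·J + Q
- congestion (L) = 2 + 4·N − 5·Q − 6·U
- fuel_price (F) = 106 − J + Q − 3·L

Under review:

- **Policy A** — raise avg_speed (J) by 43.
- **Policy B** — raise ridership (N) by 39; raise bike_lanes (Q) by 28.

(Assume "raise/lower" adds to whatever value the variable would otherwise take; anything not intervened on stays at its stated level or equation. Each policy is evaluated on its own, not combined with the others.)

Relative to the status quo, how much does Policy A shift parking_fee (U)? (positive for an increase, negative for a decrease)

Baseline:
  N = 66
  J = 53
  Q = -46 − 2·66 − 4·53 = -390
  U = 150 + 5·53 + (-390) = 25
Policy A (J + 43):
  N = 66
  J = 53 + 43 = 96
  Q = -46 − 2·66 − 4·96 = -562
  U = 150 + 5·96 + (-562) = 68
Change in U: 68 − 25 = 43

43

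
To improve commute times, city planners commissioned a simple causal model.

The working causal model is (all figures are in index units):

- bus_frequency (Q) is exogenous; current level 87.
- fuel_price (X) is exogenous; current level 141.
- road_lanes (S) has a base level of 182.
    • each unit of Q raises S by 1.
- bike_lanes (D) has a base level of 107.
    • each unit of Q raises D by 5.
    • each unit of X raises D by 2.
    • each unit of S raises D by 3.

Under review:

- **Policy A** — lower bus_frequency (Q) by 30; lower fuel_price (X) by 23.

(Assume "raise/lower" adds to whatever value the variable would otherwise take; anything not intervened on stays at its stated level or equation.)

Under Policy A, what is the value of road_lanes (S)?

239

Policy A (Q − 30, X − 23):
  Q = 87 − 30 = 57
  S = 182 + 57 = 239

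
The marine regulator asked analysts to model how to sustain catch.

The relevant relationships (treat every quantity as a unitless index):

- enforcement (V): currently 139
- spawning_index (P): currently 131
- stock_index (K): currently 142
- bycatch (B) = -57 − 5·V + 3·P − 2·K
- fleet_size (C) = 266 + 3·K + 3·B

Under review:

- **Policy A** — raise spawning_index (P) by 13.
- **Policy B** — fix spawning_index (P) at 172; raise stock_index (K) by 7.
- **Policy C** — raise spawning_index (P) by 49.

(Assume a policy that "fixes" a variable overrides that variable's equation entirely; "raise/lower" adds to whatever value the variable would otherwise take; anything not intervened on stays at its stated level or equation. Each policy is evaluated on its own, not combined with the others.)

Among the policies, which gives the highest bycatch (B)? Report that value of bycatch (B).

Policy A (P + 13):
  V = 139
  P = 131 + 13 = 144
  K = 142
  B = -57 − 5·139 + 3·144 − 2·142 = -604
Policy B (P := 172, K + 7):
  V = 139
  P = 172
  K = 142 + 7 = 149
  B = -57 − 5·139 + 3·172 − 2·149 = -534
Policy C (P + 49):
  V = 139
  P = 131 + 49 = 180
  K = 142
  B = -57 − 5·139 + 3·180 − 2·142 = -496
Comparing — Policy A: B=-604, Policy B: B=-534, Policy C: B=-496. Highest is -496 (Policy C).

-496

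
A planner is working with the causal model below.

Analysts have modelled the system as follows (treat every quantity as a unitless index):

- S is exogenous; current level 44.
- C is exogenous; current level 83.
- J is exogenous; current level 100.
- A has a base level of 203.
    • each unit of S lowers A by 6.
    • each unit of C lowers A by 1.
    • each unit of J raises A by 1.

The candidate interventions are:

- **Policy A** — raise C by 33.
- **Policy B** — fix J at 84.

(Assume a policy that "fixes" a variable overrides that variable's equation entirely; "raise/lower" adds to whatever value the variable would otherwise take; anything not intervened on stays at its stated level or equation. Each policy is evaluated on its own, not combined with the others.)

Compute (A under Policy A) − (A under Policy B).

Policy A (C + 33):
  S = 44
  C = 83 + 33 = 116
  J = 100
  A = 203 − 6·44 − 116 + 100 = -77
Policy B (J := 84):
  S = 44
  C = 83
  J = 84
  A = 203 − 6·44 − 83 + 84 = -60
A: -77 − (-60) = -17

-17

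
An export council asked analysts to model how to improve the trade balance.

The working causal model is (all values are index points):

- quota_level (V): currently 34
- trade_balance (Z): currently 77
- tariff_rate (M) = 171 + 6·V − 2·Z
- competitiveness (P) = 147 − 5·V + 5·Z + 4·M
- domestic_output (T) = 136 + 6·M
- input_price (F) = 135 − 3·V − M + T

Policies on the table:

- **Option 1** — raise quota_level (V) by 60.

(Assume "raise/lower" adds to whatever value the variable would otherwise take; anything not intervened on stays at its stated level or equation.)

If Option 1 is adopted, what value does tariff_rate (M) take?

Option 1 (V + 60):
  V = 34 + 60 = 94
  Z = 77
  M = 171 + 6·94 − 2·77 = 581

581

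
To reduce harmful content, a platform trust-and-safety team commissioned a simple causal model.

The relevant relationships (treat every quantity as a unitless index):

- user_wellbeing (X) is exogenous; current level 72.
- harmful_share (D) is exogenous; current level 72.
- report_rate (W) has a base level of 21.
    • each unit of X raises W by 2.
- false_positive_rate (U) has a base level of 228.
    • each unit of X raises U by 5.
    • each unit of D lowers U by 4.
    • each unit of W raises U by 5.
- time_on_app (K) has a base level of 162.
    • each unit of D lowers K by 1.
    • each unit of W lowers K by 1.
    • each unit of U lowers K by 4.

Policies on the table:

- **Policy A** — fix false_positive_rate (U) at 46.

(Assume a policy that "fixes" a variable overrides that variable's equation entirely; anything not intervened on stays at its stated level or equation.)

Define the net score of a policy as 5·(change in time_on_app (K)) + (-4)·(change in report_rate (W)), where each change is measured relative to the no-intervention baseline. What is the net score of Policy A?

21580

Baseline:
  X = 72
  D = 72
  W = 21 + 2·72 = 165
  U = 228 + 5·72 − 4·72 + 5·165 = 1125
  K = 162 − 72 − 165 − 4·1125 = -4575
Policy A (U := 46):
  X = 72
  D = 72
  W = 21 + 2·72 = 165
  U = 46
  K = 162 − 72 − 165 − 4·46 = -259
ΔK = -259 − (-4575) = 4316; ΔW = 165 − 165 = 0
Score = 5·4316 + (-4)·0 = 21580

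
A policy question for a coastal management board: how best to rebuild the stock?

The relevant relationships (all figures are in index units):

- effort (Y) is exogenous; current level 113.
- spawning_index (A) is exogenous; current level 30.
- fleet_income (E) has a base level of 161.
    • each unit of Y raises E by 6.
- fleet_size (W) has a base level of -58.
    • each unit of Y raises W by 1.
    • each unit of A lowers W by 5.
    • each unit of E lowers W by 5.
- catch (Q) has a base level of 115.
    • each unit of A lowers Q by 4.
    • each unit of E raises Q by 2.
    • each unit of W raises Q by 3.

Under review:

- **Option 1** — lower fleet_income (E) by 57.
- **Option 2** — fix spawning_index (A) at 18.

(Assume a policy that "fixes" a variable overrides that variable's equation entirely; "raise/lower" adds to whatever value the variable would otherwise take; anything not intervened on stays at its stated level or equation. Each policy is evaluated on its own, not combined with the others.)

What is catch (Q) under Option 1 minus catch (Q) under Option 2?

513

Option 1 (E − 57):
  Y = 113
  A = 30
  E = 161 + 6·113 (−57 from intervention) = 782
  W = -58 + 113 − 5·30 − 5·782 = -4005
  Q = 115 − 4·30 + 2·782 + 3·(-4005) = -10456
Option 2 (A := 18):
  Y = 113
  A = 18
  E = 161 + 6·113 = 839
  W = -58 + 113 − 5·18 − 5·839 = -4230
  Q = 115 − 4·18 + 2·839 + 3·(-4230) = -10969
Q: -10456 − (-10969) = 513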